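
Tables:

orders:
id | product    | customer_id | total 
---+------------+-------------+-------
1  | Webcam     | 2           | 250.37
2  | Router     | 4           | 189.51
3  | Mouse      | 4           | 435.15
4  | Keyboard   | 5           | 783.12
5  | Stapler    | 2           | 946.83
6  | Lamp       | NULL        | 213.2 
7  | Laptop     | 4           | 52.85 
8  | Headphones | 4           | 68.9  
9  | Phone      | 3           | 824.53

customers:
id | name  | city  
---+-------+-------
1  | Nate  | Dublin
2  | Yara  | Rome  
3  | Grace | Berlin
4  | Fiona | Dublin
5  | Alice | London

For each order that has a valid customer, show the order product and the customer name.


INNER JOIN keeps only orders rows whose customer_id matches an id in customers. Walk through each order:
  - order 1 (Webcam): customer_id=2 -> matches Yara
  - order 2 (Router): customer_id=4 -> matches Fiona
  - order 3 (Mouse): customer_id=4 -> matches Fiona
  - order 4 (Keyboard): customer_id=5 -> matches Alice
  - order 5 (Stapler): customer_id=2 -> matches Yara
  - order 6 (Lamp): customer_id=NULL, no match -> dropped
  - order 7 (Laptop): customer_id=4 -> matches Fiona
  - order 8 (Headphones): customer_id=4 -> matches Fiona
  - order 9 (Phone): customer_id=3 -> matches Grace
So 1 of 9 rows is dropped.

SQL:
SELECT a.product, b.name AS customer
FROM orders a
INNER JOIN customers b ON a.customer_id = b.id

Result:
product    | customer
-----------+---------
Webcam     | Yara    
Router     | Fiona   
Mouse      | Fiona   
Keyboard   | Alice   
Stapler    | Yara    
Laptop     | Fiona   
Headphones | Fiona   
Phone      | Grace   


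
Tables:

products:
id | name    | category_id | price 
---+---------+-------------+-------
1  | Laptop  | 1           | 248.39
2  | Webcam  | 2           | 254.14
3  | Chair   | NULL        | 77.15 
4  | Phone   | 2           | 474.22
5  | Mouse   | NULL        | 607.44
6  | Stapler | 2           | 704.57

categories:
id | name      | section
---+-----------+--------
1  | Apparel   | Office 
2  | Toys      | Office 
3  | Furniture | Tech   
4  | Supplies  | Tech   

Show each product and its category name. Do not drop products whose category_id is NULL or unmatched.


LEFT JOIN keeps every row from products (the left table); where category_id has no match in categories, the category columns become NULL. Walk through each product:
  - product 1 (Laptop): category_id=1 -> matches Apparel
  - product 2 (Webcam): category_id=2 -> matches Toys
  - product 3 (Chair): category_id=NULL, no match -> kept with NULL
  - product 4 (Phone): category_id=2 -> matches Toys
  - product 5 (Mouse): category_id=NULL, no match -> kept with NULL
  - product 6 (Stapler): category_id=2 -> matches Toys
All 6 rows appear; 2 have NULL category.

SQL:
SELECT a.name, b.name AS category
FROM products a
LEFT JOIN categories b ON a.category_id = b.id

Result:
name    | category
--------+---------
Laptop  | Apparel 
Webcam  | Toys    
Chair   | NULL    
Phone   | Toys    
Mouse   | NULL    
Stapler | Toys    


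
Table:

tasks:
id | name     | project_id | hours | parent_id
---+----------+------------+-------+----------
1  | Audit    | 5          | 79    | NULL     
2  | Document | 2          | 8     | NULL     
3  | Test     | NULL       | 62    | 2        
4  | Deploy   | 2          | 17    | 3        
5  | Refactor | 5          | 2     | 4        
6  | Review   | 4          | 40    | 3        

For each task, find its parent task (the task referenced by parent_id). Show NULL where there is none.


This is a self-join: tasks is joined to a second copy of itself, matching each row's parent_id to another row's id. Use LEFT JOIN so rows with parent_id=NULL are kept.
  - task 1 (Audit): parent_id=NULL -> NULL
  - task 2 (Document): parent_id=NULL -> NULL
  - task 3 (Test): parent_id=2 -> Document
  - task 4 (Deploy): parent_id=3 -> Test
  - task 5 (Refactor): parent_id=4 -> Deploy
  - task 6 (Review): parent_id=3 -> Test

SQL:
SELECT a.name AS item, b.name AS parent
FROM tasks a
LEFT JOIN tasks b ON a.parent_id = b.id

Result:
item     | parent  
---------+---------
Audit    | NULL    
Document | NULL    
Test     | Document
Deploy   | Test    
Refactor | Deploy  
Review   | Test    


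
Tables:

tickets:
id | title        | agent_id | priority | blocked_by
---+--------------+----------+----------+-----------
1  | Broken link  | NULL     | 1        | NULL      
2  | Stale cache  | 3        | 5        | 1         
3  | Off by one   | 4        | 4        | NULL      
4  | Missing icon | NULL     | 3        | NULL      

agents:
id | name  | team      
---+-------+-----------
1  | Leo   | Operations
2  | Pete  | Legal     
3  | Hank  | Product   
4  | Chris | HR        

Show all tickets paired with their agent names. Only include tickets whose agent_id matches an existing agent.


INNER JOIN keeps only tickets rows whose agent_id matches an id in agents. Walk through each ticket:
  - ticket 1 (Broken link): agent_id=NULL, no match -> dropped
  - ticket 2 (Stale cache): agent_id=3 -> matches Hank
  - ticket 3 (Off by one): agent_id=4 -> matches Chris
  - ticket 4 (Missing icon): agent_id=NULL, no match -> dropped
So 2 of 4 rows are dropped.

SQL:
SELECT a.title, b.name AS agent
FROM tickets a
INNER JOIN agents b ON a.agent_id = b.id

Result:
title       | agent
------------+------
Stale cache | Hank 
Off by one  | Chris


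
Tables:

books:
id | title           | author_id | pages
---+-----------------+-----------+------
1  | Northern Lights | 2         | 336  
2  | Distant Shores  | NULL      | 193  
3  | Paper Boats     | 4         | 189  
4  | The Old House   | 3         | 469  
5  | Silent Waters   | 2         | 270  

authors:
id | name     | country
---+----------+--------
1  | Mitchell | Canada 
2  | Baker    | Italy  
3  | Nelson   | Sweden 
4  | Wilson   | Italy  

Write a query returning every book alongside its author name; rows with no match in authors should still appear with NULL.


LEFT JOIN keeps every row from books (the left table); where author_id has no match in authors, the author columns become NULL. Walk through each book:
  - book 1 (Northern Lights): author_id=2 -> matches Baker
  - book 2 (Distant Shores): author_id=NULL, no match -> kept with NULL
  - book 3 (Paper Boats): author_id=4 -> matches Wilson
  - book 4 (The Old House): author_id=3 -> matches Nelson
  - book 5 (Silent Waters): author_id=2 -> matches Baker
All 5 rows appear; 1 has NULL author.

SQL:
SELECT a.title, b.name AS author
FROM books a
LEFT JOIN authors b ON a.author_id = b.id

Result:
title           | author
----------------+-------
Northern Lights | Baker 
Distant Shores  | NULL  
Paper Boats     | Wilson
The Old House   | Nelson
Silent Waters   | Baker 


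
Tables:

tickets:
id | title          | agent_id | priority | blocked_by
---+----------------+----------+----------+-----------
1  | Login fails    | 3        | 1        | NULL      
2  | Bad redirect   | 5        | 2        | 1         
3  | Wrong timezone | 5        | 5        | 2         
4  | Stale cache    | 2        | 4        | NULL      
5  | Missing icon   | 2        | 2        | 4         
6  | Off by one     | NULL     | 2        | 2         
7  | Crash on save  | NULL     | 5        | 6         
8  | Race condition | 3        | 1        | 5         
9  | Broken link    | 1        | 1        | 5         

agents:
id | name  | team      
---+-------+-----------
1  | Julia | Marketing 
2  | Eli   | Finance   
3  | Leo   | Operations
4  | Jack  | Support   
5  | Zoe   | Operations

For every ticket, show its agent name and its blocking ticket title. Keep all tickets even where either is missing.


Two LEFT JOINs from the same base table tickets: one to agents via agent_id, one to tickets itself via blocked_by. Both are LEFT so every ticket is preserved.
Match against agents:
  - ticket 1 (Login fails): agent_id=3 -> matches Leo
  - ticket 2 (Bad redirect): agent_id=5 -> matches Zoe
  - ticket 3 (Wrong timezone): agent_id=5 -> matches Zoe
  - ticket 4 (Stale cache): agent_id=2 -> matches Eli
  - ticket 5 (Missing icon): agent_id=2 -> matches Eli
  - ticket 6 (Off by one): agent_id=NULL, no match -> kept with NULL
  - ticket 7 (Crash on save): agent_id=NULL, no match -> kept with NULL
  - ticket 8 (Race condition): agent_id=3 -> matches Leo
  - ticket 9 (Broken link): agent_id=1 -> matches Julia
Match against tickets (self):
  - ticket 1 (Login fails): blocked_by=NULL -> NULL
  - ticket 2 (Bad redirect): blocked_by=1 -> Login fails
  - ticket 3 (Wrong timezone): blocked_by=2 -> Bad redirect
  - ticket 4 (Stale cache): blocked_by=NULL -> NULL
  - ticket 5 (Missing icon): blocked_by=4 -> Stale cache
  - ticket 6 (Off by one): blocked_by=2 -> Bad redirect
  - ticket 7 (Crash on save): blocked_by=6 -> Off by one
  - ticket 8 (Race condition): blocked_by=5 -> Missing icon
  - ticket 9 (Broken link): blocked_by=5 -> Missing icon

SQL:
SELECT a.title, b.name AS agent, c.title AS blocked_by
FROM tickets a
LEFT JOIN agents b ON a.agent_id = b.id
LEFT JOIN tickets c ON a.blocked_by = c.id

Result:
title          | agent | blocked_by  
---------------+-------+-------------
Login fails    | Leo   | NULL        
Bad redirect   | Zoe   | Login fails 
Wrong timezone | Zoe   | Bad redirect
Stale cache    | Eli   | NULL        
Missing icon   | Eli   | Stale cache 
Off by one     | NULL  | Bad redirect
Crash on save  | NULL  | Off by one  
Race condition | Leo   | Missing icon
Broken link    | Julia | Missing icon


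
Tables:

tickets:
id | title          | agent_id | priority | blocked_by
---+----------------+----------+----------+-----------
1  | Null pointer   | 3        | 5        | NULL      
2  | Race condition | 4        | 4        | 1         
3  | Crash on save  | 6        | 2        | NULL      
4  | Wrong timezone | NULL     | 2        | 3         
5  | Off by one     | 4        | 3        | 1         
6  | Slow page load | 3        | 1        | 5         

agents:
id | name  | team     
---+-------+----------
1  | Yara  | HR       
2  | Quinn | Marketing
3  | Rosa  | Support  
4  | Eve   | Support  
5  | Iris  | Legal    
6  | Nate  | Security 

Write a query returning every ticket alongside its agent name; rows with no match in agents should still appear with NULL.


LEFT JOIN keeps every row from tickets (the left table); where agent_id has no match in agents, the agent columns become NULL. Walk through each ticket:
  - ticket 1 (Null pointer): agent_id=3 -> matches Rosa
  - ticket 2 (Race condition): agent_id=4 -> matches Eve
  - ticket 3 (Crash on save): agent_id=6 -> matches Nate
  - ticket 4 (Wrong timezone): agent_id=NULL, no match -> kept with NULL
  - ticket 5 (Off by one): agent_id=4 -> matches Eve
  - ticket 6 (Slow page load): agent_id=3 -> matches Rosa
All 6 rows appear; 1 has NULL agent.

SQL:
SELECT a.title, b.name AS agent
FROM tickets a
LEFT JOIN agents b ON a.agent_id = b.id

Result:
title          | agent
---------------+------
Null pointer   | Rosa 
Race condition | Eve  
Crash on save  | Nate 
Wrong timezone | NULL 
Off by one     | Eve  
Slow page load | Rosa 


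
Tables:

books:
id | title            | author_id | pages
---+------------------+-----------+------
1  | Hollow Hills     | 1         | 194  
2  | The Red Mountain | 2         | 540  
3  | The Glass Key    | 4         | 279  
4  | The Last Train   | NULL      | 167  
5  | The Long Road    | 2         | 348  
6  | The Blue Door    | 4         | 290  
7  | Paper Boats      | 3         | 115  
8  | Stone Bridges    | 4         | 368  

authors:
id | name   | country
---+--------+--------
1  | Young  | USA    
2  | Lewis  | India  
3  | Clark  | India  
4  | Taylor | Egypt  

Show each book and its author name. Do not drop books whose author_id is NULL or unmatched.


LEFT JOIN keeps every row from books (the left table); where author_id has no match in authors, the author columns become NULL. Walk through each book:
  - book 1 (Hollow Hills): author_id=1 -> matches Young
  - book 2 (The Red Mountain): author_id=2 -> matches Lewis
  - book 3 (The Glass Key): author_id=4 -> matches Taylor
  - book 4 (The Last Train): author_id=NULL, no match -> kept with NULL
  - book 5 (The Long Road): author_id=2 -> matches Lewis
  - book 6 (The Blue Door): author_id=4 -> matches Taylor
  - book 7 (Paper Boats): author_id=3 -> matches Clark
  - book 8 (Stone Bridges): author_id=4 -> matches Taylor
All 8 rows appear; 1 has NULL author.

SQL:
SELECT a.title, b.name AS author
FROM books a
LEFT JOIN authors b ON a.author_id = b.id

Result:
title            | author
-----------------+-------
Hollow Hills     | Young 
The Red Mountain | Lewis 
The Glass Key    | Taylor
The Last Train   | NULL  
The Long Road    | Lewis 
The Blue Door    | Taylor
Paper Boats      | Clark 
Stone Bridges    | Taylor


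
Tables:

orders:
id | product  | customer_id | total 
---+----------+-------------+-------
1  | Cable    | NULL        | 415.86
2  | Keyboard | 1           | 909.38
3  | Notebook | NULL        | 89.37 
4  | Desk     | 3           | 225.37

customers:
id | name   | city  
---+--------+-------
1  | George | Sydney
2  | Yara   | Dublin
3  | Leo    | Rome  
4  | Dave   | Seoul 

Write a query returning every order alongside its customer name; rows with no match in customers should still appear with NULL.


LEFT JOIN keeps every row from orders (the left table); where customer_id has no match in customers, the customer columns become NULL. Walk through each order:
  - order 1 (Cable): customer_id=NULL, no match -> kept with NULL
  - order 2 (Keyboard): customer_id=1 -> matches George
  - order 3 (Notebook): customer_id=NULL, no match -> kept with NULL
  - order 4 (Desk): customer_id=3 -> matches Leo
All 4 rows appear; 2 have NULL customer.

SQL:
SELECT a.product, b.name AS customer
FROM orders a
LEFT JOIN customers b ON a.customer_id = b.id

Result:
product  | customer
---------+---------
Cable    | NULL    
Keyboard | George  
Notebook | NULL    
Desk     | Leo     


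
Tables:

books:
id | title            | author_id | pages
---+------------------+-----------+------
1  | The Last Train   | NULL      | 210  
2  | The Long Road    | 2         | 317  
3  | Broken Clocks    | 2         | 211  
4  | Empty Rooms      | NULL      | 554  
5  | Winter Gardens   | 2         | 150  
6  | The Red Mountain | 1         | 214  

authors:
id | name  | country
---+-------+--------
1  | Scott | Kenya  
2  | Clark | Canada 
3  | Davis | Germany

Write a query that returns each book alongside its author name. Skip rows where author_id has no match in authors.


INNER JOIN keeps only books rows whose author_id matches an id in authors. Walk through each book:
  - book 1 (The Last Train): author_id=NULL, no match -> dropped
  - book 2 (The Long Road): author_id=2 -> matches Clark
  - book 3 (Broken Clocks): author_id=2 -> matches Clark
  - book 4 (Empty Rooms): author_id=NULL, no match -> dropped
  - book 5 (Winter Gardens): author_id=2 -> matches Clark
  - book 6 (The Red Mountain): author_id=1 -> matches Scott
So 2 of 6 rows are dropped.

SQL:
SELECT a.title, b.name AS author
FROM books a
INNER JOIN authors b ON a.author_id = b.id

Result:
title            | author
-----------------+-------
The Long Road    | Clark 
Broken Clocks    | Clark 
Winter Gardens   | Clark 
The Red Mountain | Scott 


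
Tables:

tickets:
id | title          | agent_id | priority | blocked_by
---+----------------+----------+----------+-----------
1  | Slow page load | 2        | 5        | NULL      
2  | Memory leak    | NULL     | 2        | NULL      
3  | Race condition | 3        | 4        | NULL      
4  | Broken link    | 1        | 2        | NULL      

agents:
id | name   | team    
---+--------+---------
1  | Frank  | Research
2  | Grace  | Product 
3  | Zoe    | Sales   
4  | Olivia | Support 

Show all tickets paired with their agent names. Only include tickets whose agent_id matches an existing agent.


INNER JOIN keeps only tickets rows whose agent_id matches an id in agents. Walk through each ticket:
  - ticket 1 (Slow page load): agent_id=2 -> matches Grace
  - ticket 2 (Memory leak): agent_id=NULL, no match -> dropped
  - ticket 3 (Race condition): agent_id=3 -> matches Zoe
  - ticket 4 (Broken link): agent_id=1 -> matches Frank
So 1 of 4 rows is dropped.

SQL:
SELECT a.title, b.name AS agent
FROM tickets a
INNER JOIN agents b ON a.agent_id = b.id

Result:
title          | agent
---------------+------
Slow page load | Grace
Race condition | Zoe  
Broken link    | Frank


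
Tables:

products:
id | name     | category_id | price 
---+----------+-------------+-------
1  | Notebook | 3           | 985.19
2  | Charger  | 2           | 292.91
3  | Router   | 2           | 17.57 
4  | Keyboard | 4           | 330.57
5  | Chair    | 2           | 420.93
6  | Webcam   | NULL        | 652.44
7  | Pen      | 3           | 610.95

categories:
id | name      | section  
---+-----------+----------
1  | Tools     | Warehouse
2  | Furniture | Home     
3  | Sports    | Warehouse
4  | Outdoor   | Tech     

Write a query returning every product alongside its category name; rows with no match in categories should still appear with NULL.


LEFT JOIN keeps every row from products (the left table); where category_id has no match in categories, the category columns become NULL. Walk through each product:
  - product 1 (Notebook): category_id=3 -> matches Sports
  - product 2 (Charger): category_id=2 -> matches Furniture
  - product 3 (Router): category_id=2 -> matches Furniture
  - product 4 (Keyboard): category_id=4 -> matches Outdoor
  - product 5 (Chair): category_id=2 -> matches Furniture
  - product 6 (Webcam): category_id=NULL, no match -> kept with NULL
  - product 7 (Pen): category_id=3 -> matches Sports
All 7 rows appear; 1 has NULL category.

SQL:
SELECT a.name, b.name AS category
FROM products a
LEFT JOIN categories b ON a.category_id = b.id

Result:
name     | category 
---------+----------
Notebook | Sports   
Charger  | Furniture
Router   | Furniture
Keyboard | Outdoor  
Chair    | Furniture
Webcam   | NULL     
Pen      | Sports   


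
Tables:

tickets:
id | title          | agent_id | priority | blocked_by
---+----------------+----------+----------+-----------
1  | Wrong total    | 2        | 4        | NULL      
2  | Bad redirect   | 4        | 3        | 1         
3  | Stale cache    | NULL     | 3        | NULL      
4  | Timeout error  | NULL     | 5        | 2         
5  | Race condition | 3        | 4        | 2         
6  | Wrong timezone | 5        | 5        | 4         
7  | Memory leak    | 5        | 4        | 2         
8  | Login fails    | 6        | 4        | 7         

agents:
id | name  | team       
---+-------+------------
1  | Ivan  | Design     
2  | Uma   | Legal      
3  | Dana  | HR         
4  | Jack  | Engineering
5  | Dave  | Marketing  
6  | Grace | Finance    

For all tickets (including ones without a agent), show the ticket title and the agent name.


LEFT JOIN keeps every row from tickets (the left table); where agent_id has no match in agents, the agent columns become NULL. Walk through each ticket:
  - ticket 1 (Wrong total): agent_id=2 -> matches Uma
  - ticket 2 (Bad redirect): agent_id=4 -> matches Jack
  - ticket 3 (Stale cache): agent_id=NULL, no match -> kept with NULL
  - ticket 4 (Timeout error): agent_id=NULL, no match -> kept with NULL
  - ticket 5 (Race condition): agent_id=3 -> matches Dana
  - ticket 6 (Wrong timezone): agent_id=5 -> matches Dave
  - ticket 7 (Memory leak): agent_id=5 -> matches Dave
  - ticket 8 (Login fails): agent_id=6 -> matches Grace
All 8 rows appear; 2 have NULL agent.

SQL:
SELECT a.title, b.name AS agent
FROM tickets a
LEFT JOIN agents b ON a.agent_id = b.id

Result:
title          | agent
---------------+------
Wrong total    | Uma  
Bad redirect   | Jack 
Stale cache    | NULL 
Timeout error  | NULL 
Race condition | Dana 
Wrong timezone | Dave 
Memory leak    | Dave 
Login fails    | Grace


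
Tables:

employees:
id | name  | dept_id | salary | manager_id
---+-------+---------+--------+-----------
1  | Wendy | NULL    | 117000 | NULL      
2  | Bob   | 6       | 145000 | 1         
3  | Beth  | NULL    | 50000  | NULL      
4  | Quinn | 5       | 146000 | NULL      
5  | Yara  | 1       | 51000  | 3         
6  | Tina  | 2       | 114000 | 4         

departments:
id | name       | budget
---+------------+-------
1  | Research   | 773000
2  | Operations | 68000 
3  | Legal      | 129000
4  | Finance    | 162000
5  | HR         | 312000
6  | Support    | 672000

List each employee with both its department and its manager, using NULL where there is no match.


Two LEFT JOINs from the same base table employees: one to departments via dept_id, one to employees itself via manager_id. Both are LEFT so every employee is preserved.
Match against departments:
  - employee 1 (Wendy): dept_id=NULL, no match -> kept with NULL
  - employee 2 (Bob): dept_id=6 -> matches Support
  - employee 3 (Beth): dept_id=NULL, no match -> kept with NULL
  - employee 4 (Quinn): dept_id=5 -> matches HR
  - employee 5 (Yara): dept_id=1 -> matches Research
  - employee 6 (Tina): dept_id=2 -> matches Operations
Match against employees (self):
  - employee 1 (Wendy): manager_id=NULL -> NULL
  - employee 2 (Bob): manager_id=1 -> Wendy
  - employee 3 (Beth): manager_id=NULL -> NULL
  - employee 4 (Quinn): manager_id=NULL -> NULL
  - employee 5 (Yara): manager_id=3 -> Beth
  - employee 6 (Tina): manager_id=4 -> Quinn

SQL:
SELECT a.name, b.name AS department, c.name AS manager
FROM employees a
LEFT JOIN departments b ON a.dept_id = b.id
LEFT JOIN employees c ON a.manager_id = c.id

Result:
name  | department | manager
------+------------+--------
Wendy | NULL       | NULL   
Bob   | Support    | Wendy  
Beth  | NULL       | NULL   
Quinn | HR         | NULL   
Yara  | Research   | Beth   
Tina  | Operations | Quinn  


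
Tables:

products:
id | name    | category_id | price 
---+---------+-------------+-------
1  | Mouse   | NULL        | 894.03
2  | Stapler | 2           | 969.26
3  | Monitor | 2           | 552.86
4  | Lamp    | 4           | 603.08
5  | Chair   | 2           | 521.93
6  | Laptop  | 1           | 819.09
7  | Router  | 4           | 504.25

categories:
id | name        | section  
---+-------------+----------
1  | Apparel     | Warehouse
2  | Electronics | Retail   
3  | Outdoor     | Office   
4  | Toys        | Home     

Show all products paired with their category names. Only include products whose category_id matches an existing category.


INNER JOIN keeps only products rows whose category_id matches an id in categories. Walk through each product:
  - product 1 (Mouse): category_id=NULL, no match -> dropped
  - product 2 (Stapler): category_id=2 -> matches Electronics
  - product 3 (Monitor): category_id=2 -> matches Electronics
  - product 4 (Lamp): category_id=4 -> matches Toys
  - product 5 (Chair): category_id=2 -> matches Electronics
  - product 6 (Laptop): category_id=1 -> matches Apparel
  - product 7 (Router): category_id=4 -> matches Toys
So 1 of 7 rows is dropped.

SQL:
SELECT a.name, b.name AS category
FROM products a
INNER JOIN categories b ON a.category_id = b.id

Result:
name    | category   
--------+------------
Stapler | Electronics
Monitor | Electronics
Lamp    | Toys       
Chair   | Electronics
Laptop  | Apparel    
Router  | Toys       


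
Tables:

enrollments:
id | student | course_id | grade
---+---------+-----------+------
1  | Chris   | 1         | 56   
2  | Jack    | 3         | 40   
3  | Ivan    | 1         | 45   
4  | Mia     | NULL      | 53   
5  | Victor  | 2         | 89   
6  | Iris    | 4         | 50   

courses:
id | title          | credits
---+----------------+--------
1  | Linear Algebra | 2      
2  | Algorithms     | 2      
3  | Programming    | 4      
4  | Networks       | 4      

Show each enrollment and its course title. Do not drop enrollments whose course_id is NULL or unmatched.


LEFT JOIN keeps every row from enrollments (the left table); where course_id has no match in courses, the course columns become NULL. Walk through each enrollment:
  - enrollment 1 (Chris): course_id=1 -> matches Linear Algebra
  - enrollment 2 (Jack): course_id=3 -> matches Programming
  - enrollment 3 (Ivan): course_id=1 -> matches Linear Algebra
  - enrollment 4 (Mia): course_id=NULL, no match -> kept with NULL
  - enrollment 5 (Victor): course_id=2 -> matches Algorithms
  - enrollment 6 (Iris): course_id=4 -> matches Networks
All 6 rows appear; 1 has NULL course.

SQL:
SELECT a.student, b.title AS course
FROM enrollments a
LEFT JOIN courses b ON a.course_id = b.id

Result:
student | course        
--------+---------------
Chris   | Linear Algebra
Jack    | Programming   
Ivan    | Linear Algebra
Mia     | NULL          
Victor  | Algorithms    
Iris    | Networks      


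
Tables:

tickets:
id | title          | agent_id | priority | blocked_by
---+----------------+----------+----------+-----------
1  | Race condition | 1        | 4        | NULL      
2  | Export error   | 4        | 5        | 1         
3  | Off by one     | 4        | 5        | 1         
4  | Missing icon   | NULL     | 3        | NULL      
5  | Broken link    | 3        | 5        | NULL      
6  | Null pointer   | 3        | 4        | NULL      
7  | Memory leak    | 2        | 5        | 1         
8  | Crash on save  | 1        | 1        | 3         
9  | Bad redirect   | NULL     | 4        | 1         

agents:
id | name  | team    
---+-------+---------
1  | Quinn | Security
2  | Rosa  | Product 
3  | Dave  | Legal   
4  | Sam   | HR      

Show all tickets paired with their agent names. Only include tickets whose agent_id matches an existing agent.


INNER JOIN keeps only tickets rows whose agent_id matches an id in agents. Walk through each ticket:
  - ticket 1 (Race condition): agent_id=1 -> matches Quinn
  - ticket 2 (Export error): agent_id=4 -> matches Sam
  - ticket 3 (Off by one): agent_id=4 -> matches Sam
  - ticket 4 (Missing icon): agent_id=NULL, no match -> dropped
  - ticket 5 (Broken link): agent_id=3 -> matches Dave
  - ticket 6 (Null pointer): agent_id=3 -> matches Dave
  - ticket 7 (Memory leak): agent_id=2 -> matches Rosa
  - ticket 8 (Crash on save): agent_id=1 -> matches Quinn
  - ticket 9 (Bad redirect): agent_id=NULL, no match -> dropped
So 2 of 9 rows are dropped.

SQL:
SELECT a.title, b.name AS agent
FROM tickets a
INNER JOIN agents b ON a.agent_id = b.id

Result:
title          | agent
---------------+------
Race condition | Quinn
Export error   | Sam  
Off by one     | Sam  
Broken link    | Dave 
Null pointer   | Dave 
Memory leak    | Rosa 
Crash on save  | Quinn


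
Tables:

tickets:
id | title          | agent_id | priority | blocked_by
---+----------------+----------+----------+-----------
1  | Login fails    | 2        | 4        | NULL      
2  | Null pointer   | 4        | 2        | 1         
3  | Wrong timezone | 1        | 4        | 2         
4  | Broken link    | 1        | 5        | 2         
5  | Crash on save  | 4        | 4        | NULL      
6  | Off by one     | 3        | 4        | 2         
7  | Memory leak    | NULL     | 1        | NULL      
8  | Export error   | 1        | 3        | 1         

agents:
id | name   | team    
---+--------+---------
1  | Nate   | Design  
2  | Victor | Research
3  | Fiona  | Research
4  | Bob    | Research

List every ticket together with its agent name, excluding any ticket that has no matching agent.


INNER JOIN keeps only tickets rows whose agent_id matches an id in agents. Walk through each ticket:
  - ticket 1 (Login fails): agent_id=2 -> matches Victor
  - ticket 2 (Null pointer): agent_id=4 -> matches Bob
  - ticket 3 (Wrong timezone): agent_id=1 -> matches Nate
  - ticket 4 (Broken link): agent_id=1 -> matches Nate
  - ticket 5 (Crash on save): agent_id=4 -> matches Bob
  - ticket 6 (Off by one): agent_id=3 -> matches Fiona
  - ticket 7 (Memory leak): agent_id=NULL, no match -> dropped
  - ticket 8 (Export error): agent_id=1 -> matches Nate
So 1 of 8 rows is dropped.

SQL:
SELECT a.title, b.name AS agent
FROM tickets a
INNER JOIN agents b ON a.agent_id = b.id

Result:
title          | agent 
---------------+-------
Login fails    | Victor
Null pointer   | Bob   
Wrong timezone | Nate  
Broken link    | Nate  
Crash on save  | Bob   
Off by one     | Fiona 
Export error   | Nate  


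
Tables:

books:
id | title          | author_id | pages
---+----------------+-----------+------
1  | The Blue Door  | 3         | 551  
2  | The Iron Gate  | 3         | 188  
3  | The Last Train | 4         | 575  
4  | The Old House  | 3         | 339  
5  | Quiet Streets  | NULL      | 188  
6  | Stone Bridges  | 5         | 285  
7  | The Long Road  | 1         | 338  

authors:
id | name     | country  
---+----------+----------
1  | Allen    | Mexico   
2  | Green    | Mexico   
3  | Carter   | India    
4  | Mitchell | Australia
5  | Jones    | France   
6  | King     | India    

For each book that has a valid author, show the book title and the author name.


INNER JOIN keeps only books rows whose author_id matches an id in authors. Walk through each book:
  - book 1 (The Blue Door): author_id=3 -> matches Carter
  - book 2 (The Iron Gate): author_id=3 -> matches Carter
  - book 3 (The Last Train): author_id=4 -> matches Mitchell
  - book 4 (The Old House): author_id=3 -> matches Carter
  - book 5 (Quiet Streets): author_id=NULL, no match -> dropped
  - book 6 (Stone Bridges): author_id=5 -> matches Jones
  - book 7 (The Long Road): author_id=1 -> matches Allen
So 1 of 7 rows is dropped.

SQL:
SELECT a.title, b.name AS author
FROM books a
INNER JOIN authors b ON a.author_id = b.id

Result:
title          | author  
---------------+---------
The Blue Door  | Carter  
The Iron Gate  | Carter  
The Last Train | Mitchell
The Old House  | Carter  
Stone Bridges  | Jones   
The Long Road  | Allen   


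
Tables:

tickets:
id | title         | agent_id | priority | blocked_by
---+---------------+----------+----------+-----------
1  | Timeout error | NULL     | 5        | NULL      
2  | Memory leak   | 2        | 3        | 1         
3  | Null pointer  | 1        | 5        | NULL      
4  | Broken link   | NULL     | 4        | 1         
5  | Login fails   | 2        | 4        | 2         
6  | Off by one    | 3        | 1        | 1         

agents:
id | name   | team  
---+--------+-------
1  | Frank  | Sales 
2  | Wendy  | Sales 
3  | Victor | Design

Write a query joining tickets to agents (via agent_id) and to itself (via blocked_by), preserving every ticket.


Two LEFT JOINs from the same base table tickets: one to agents via agent_id, one to tickets itself via blocked_by. Both are LEFT so every ticket is preserved.
Match against agents:
  - ticket 1 (Timeout error): agent_id=NULL, no match -> kept with NULL
  - ticket 2 (Memory leak): agent_id=2 -> matches Wendy
  - ticket 3 (Null pointer): agent_id=1 -> matches Frank
  - ticket 4 (Broken link): agent_id=NULL, no match -> kept with NULL
  - ticket 5 (Login fails): agent_id=2 -> matches Wendy
  - ticket 6 (Off by one): agent_id=3 -> matches Victor
Match against tickets (self):
  - ticket 1 (Timeout error): blocked_by=NULL -> NULL
  - ticket 2 (Memory leak): blocked_by=1 -> Timeout error
  - ticket 3 (Null pointer): blocked_by=NULL -> NULL
  - ticket 4 (Broken link): blocked_by=1 -> Timeout error
  - ticket 5 (Login fails): blocked_by=2 -> Memory leak
  - ticket 6 (Off by one): blocked_by=1 -> Timeout error

SQL:
SELECT a.title, b.name AS agent, c.title AS blocked_by
FROM tickets a
LEFT JOIN agents b ON a.agent_id = b.id
LEFT JOIN tickets c ON a.blocked_by = c.id

Result:
title         | agent  | blocked_by   
--------------+--------+--------------
Timeout error | NULL   | NULL         
Memory leak   | Wendy  | Timeout error
Null pointer  | Frank  | NULL         
Broken link   | NULL   | Timeout error
Login fails   | Wendy  | Memory leak  
Off by one    | Victor | Timeout error


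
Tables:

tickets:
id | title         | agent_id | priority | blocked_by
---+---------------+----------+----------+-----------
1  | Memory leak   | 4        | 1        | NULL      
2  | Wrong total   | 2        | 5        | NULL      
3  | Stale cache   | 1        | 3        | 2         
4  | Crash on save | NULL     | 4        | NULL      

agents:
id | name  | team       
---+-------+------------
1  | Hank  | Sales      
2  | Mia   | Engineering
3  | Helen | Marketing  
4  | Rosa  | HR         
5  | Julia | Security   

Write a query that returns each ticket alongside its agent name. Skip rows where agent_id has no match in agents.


INNER JOIN keeps only tickets rows whose agent_id matches an id in agents. Walk through each ticket:
  - ticket 1 (Memory leak): agent_id=4 -> matches Rosa
  - ticket 2 (Wrong total): agent_id=2 -> matches Mia
  - ticket 3 (Stale cache): agent_id=1 -> matches Hank
  - ticket 4 (Crash on save): agent_id=NULL, no match -> dropped
So 1 of 4 rows is dropped.

SQL:
SELECT a.title, b.name AS agent
FROM tickets a
INNER JOIN agents b ON a.agent_id = b.id

Result:
title       | agent
------------+------
Memory leak | Rosa 
Wrong total | Mia  
Stale cache | Hank 


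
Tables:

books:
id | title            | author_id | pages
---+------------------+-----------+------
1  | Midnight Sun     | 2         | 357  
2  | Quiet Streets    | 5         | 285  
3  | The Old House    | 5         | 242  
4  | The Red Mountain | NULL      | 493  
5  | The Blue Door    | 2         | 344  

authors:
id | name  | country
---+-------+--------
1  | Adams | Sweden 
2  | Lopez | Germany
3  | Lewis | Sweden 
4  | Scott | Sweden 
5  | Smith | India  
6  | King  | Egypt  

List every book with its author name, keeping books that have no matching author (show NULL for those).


LEFT JOIN keeps every row from books (the left table); where author_id has no match in authors, the author columns become NULL. Walk through each book:
  - book 1 (Midnight Sun): author_id=2 -> matches Lopez
  - book 2 (Quiet Streets): author_id=5 -> matches Smith
  - book 3 (The Old House): author_id=5 -> matches Smith
  - book 4 (The Red Mountain): author_id=NULL, no match -> kept with NULL
  - book 5 (The Blue Door): author_id=2 -> matches Lopez
All 5 rows appear; 1 has NULL author.

SQL:
SELECT a.title, b.name AS author
FROM books a
LEFT JOIN authors b ON a.author_id = b.id

Result:
title            | author
-----------------+-------
Midnight Sun     | Lopez 
Quiet Streets    | Smith 
The Old House    | Smith 
The Red Mountain | NULL  
The Blue Door    | Lopez 


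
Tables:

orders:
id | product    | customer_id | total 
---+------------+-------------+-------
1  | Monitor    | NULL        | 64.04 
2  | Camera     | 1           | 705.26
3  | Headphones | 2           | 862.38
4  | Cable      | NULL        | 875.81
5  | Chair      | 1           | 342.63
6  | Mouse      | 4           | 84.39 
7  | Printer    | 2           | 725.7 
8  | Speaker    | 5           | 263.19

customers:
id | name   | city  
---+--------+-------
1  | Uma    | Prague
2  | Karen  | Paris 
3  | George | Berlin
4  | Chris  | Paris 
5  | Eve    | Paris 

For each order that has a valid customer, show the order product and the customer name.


INNER JOIN keeps only orders rows whose customer_id matches an id in customers. Walk through each order:
  - order 1 (Monitor): customer_id=NULL, no match -> dropped
  - order 2 (Camera): customer_id=1 -> matches Uma
  - order 3 (Headphones): customer_id=2 -> matches Karen
  - order 4 (Cable): customer_id=NULL, no match -> dropped
  - order 5 (Chair): customer_id=1 -> matches Uma
  - order 6 (Mouse): customer_id=4 -> matches Chris
  - order 7 (Printer): customer_id=2 -> matches Karen
  - order 8 (Speaker): customer_id=5 -> matches Eve
So 2 of 8 rows are dropped.

SQL:
SELECT a.product, b.name AS customer
FROM orders a
INNER JOIN customers b ON a.customer_id = b.id

Result:
product    | customer
-----------+---------
Camera     | Uma     
Headphones | Karen   
Chair      | Uma     
Mouse      | Chris   
Printer    | Karen   
Speaker    | Eve     


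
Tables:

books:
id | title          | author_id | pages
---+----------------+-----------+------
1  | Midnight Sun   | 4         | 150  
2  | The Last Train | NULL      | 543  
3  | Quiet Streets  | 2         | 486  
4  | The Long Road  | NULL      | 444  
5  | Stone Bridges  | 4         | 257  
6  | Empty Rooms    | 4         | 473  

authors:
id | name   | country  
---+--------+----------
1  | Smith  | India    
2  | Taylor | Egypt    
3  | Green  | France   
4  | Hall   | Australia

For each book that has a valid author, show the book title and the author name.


INNER JOIN keeps only books rows whose author_id matches an id in authors. Walk through each book:
  - book 1 (Midnight Sun): author_id=4 -> matches Hall
  - book 2 (The Last Train): author_id=NULL, no match -> dropped
  - book 3 (Quiet Streets): author_id=2 -> matches Taylor
  - book 4 (The Long Road): author_id=NULL, no match -> dropped
  - book 5 (Stone Bridges): author_id=4 -> matches Hall
  - book 6 (Empty Rooms): author_id=4 -> matches Hall
So 2 of 6 rows are dropped.

SQL:
SELECT a.title, b.name AS author
FROM books a
INNER JOIN authors b ON a.author_id = b.id

Result:
title         | author
--------------+-------
Midnight Sun  | Hall  
Quiet Streets | Taylor
Stone Bridges | Hall  
Empty Rooms   | Hall  


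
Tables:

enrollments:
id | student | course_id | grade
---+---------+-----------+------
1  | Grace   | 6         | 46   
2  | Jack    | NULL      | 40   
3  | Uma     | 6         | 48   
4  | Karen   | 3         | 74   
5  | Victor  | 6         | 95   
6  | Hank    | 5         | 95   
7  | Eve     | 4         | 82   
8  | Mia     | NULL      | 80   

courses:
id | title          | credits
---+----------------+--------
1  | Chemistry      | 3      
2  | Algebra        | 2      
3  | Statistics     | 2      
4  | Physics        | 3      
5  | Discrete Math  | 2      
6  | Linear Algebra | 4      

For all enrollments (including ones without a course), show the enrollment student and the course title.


LEFT JOIN keeps every row from enrollments (the left table); where course_id has no match in courses, the course columns become NULL. Walk through each enrollment:
  - enrollment 1 (Grace): course_id=6 -> matches Linear Algebra
  - enrollment 2 (Jack): course_id=NULL, no match -> kept with NULL
  - enrollment 3 (Uma): course_id=6 -> matches Linear Algebra
  - enrollment 4 (Karen): course_id=3 -> matches Statistics
  - enrollment 5 (Victor): course_id=6 -> matches Linear Algebra
  - enrollment 6 (Hank): course_id=5 -> matches Discrete Math
  - enrollment 7 (Eve): course_id=4 -> matches Physics
  - enrollment 8 (Mia): course_id=NULL, no match -> kept with NULL
All 8 rows appear; 2 have NULL course.

SQL:
SELECT a.student, b.title AS course
FROM enrollments a
LEFT JOIN courses b ON a.course_id = b.id

Result:
student | course        
--------+---------------
Grace   | Linear Algebra
Jack    | NULL          
Uma     | Linear Algebra
Karen   | Statistics    
Victor  | Linear Algebra
Hank    | Discrete Math 
Eve     | Physics       
Mia     | NULL          


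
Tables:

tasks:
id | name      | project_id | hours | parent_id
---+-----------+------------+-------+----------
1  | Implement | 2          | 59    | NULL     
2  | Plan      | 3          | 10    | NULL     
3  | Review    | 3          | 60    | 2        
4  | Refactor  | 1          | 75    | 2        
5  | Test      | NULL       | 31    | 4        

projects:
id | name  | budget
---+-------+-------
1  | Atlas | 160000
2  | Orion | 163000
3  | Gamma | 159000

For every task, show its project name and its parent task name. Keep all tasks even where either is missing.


Two LEFT JOINs from the same base table tasks: one to projects via project_id, one to tasks itself via parent_id. Both are LEFT so every task is preserved.
Match against projects:
  - task 1 (Implement): project_id=2 -> matches Orion
  - task 2 (Plan): project_id=3 -> matches Gamma
  - task 3 (Review): project_id=3 -> matches Gamma
  - task 4 (Refactor): project_id=1 -> matches Atlas
  - task 5 (Test): project_id=NULL, no match -> kept with NULL
Match against tasks (self):
  - task 1 (Implement): parent_id=NULL -> NULL
  - task 2 (Plan): parent_id=NULL -> NULL
  - task 3 (Review): parent_id=2 -> Plan
  - task 4 (Refactor): parent_id=2 -> Plan
  - task 5 (Test): parent_id=4 -> Refactor

SQL:
SELECT a.name, b.name AS project, c.name AS parent
FROM tasks a
LEFT JOIN projects b ON a.project_id = b.id
LEFT JOIN tasks c ON a.parent_id = c.id

Result:
name      | project | parent  
----------+---------+---------
Implement | Orion   | NULL    
Plan      | Gamma   | NULL    
Review    | Gamma   | Plan    
Refactor  | Atlas   | Plan    
Test      | NULL    | Refactor
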